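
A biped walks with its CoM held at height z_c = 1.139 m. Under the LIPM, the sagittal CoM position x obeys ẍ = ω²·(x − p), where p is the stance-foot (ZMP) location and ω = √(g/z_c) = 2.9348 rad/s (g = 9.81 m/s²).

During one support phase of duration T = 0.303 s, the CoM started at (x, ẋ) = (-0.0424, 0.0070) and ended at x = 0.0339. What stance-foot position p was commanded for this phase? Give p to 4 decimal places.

ωT = 2.9348·0.303 = 0.889244; cosh(ωT) = 1.422128, sinh(ωT) = 1.011162
x(T) = p + (x₀−p)·cosh(ωT) + (ẋ₀/ω)·sinh(ωT) ⇒ p·(1 − cosh) = x(T) − x₀·cosh − (ẋ₀/ω)·sinh
numerator   = 0.0339 − (-0.0424)·1.422128 − (0.0070/2.9348)·1.011162 = 0.091786
denominator = 1 − 1.422128 = -0.422128
p = 0.091786 / -0.422128 = -0.2174

p = -0.2174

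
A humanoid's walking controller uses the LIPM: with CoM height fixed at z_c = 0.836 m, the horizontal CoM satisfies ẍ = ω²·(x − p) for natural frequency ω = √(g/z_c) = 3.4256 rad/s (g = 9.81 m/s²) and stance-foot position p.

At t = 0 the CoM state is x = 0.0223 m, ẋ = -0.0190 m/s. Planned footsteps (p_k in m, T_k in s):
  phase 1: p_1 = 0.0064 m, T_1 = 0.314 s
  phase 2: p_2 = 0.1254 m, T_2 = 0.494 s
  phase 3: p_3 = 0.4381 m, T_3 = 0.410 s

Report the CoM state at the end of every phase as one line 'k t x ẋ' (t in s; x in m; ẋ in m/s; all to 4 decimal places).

1 0.3140 0.0252 0.0395
2 0.8080 -0.1256 -0.7895
3 1.2180 -1.2204 -5.4010

phase 1: p=0.0064, T=0.314, ωT=1.075638, cosh=1.636472, sinh=1.295392; start (x,ẋ)=(0.022300, -0.019000) → end (x,ẋ)=(0.025235, 0.039463)
phase 2: p=0.1254, T=0.494, ωT=1.692246, cosh=2.807887, sinh=2.623782; start (x,ẋ)=(0.025235, 0.039463) → end (x,ẋ)=(-0.125626, -0.789477)
phase 3: p=0.4381, T=0.410, ωT=1.404496, cosh=2.159482, sinh=1.913991; start (x,ẋ)=(-0.125626, -0.789477) → end (x,ẋ)=(-1.220361, -5.400967)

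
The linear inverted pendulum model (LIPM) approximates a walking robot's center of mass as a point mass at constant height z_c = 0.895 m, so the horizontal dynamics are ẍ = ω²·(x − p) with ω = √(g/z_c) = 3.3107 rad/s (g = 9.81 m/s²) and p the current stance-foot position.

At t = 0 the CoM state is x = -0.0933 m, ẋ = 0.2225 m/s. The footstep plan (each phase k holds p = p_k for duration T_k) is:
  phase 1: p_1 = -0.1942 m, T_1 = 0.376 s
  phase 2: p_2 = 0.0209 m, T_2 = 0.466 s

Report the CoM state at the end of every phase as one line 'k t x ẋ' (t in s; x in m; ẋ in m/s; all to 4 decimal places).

phase 1: p=-0.1942, T=0.376, ωT=1.244823, cosh=1.880156, sinh=1.592165; start (x,ẋ)=(-0.093300, 0.222500) → end (x,ẋ)=(0.102511, 0.950197)
phase 2: p=0.0209, T=0.466, ωT=1.542786, cosh=2.445695, sinh=2.231910; start (x,ẋ)=(0.102511, 0.950197) → end (x,ẋ)=(0.861072, 2.926932)

1 0.3760 0.1025 0.9502
2 0.8420 0.8611 2.9269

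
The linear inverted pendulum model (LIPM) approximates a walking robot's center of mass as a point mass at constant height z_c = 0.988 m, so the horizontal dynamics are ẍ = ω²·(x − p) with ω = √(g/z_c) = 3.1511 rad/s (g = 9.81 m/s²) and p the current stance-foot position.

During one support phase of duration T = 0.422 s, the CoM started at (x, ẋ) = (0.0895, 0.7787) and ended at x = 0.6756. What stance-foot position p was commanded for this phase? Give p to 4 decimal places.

p = -0.0589

ωT = 3.1511·0.422 = 1.329764; cosh(ωT) = 2.022346, sinh(ωT) = 1.757806
x(T) = p + (x₀−p)·cosh(ωT) + (ẋ₀/ω)·sinh(ωT) ⇒ p·(1 − cosh) = x(T) − x₀·cosh − (ẋ₀/ω)·sinh
numerator   = 0.6756 − (0.0895)·2.022346 − (0.7787/3.1511)·1.757806 = 0.060211
denominator = 1 − 2.022346 = -1.022346
p = 0.060211 / -1.022346 = -0.0589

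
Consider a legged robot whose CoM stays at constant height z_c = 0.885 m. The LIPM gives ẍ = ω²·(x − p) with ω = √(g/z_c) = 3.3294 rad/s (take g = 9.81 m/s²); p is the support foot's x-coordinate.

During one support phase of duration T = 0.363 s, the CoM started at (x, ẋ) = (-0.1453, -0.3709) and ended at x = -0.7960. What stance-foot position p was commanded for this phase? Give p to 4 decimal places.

p = 0.4384

ωT = 3.3294·0.363 = 1.208572; cosh(ωT) = 1.823662, sinh(ωT) = 1.525038
x(T) = p + (x₀−p)·cosh(ωT) + (ẋ₀/ω)·sinh(ωT) ⇒ p·(1 − cosh) = x(T) − x₀·cosh − (ẋ₀/ω)·sinh
numerator   = -0.7960 − (-0.1453)·1.823662 − (-0.3709/3.3294)·1.525038 = -0.361130
denominator = 1 − 1.823662 = -0.823662
p = -0.361130 / -0.823662 = 0.4384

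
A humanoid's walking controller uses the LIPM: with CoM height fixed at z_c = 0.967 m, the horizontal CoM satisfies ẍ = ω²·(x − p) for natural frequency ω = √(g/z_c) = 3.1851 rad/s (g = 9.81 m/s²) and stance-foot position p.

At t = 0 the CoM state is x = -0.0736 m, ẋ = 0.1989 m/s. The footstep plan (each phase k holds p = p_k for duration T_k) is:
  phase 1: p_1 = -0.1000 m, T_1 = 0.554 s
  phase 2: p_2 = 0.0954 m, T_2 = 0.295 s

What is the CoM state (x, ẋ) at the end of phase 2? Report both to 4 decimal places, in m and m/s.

x = 0.4698, ẋ = 1.4433

phase 1: p=-0.1000, T=0.554, ωT=1.764545, cosh=3.005091, sinh=2.833826; start (x,ẋ)=(-0.073600, 0.198900) → end (x,ẋ)=(0.156298, 0.836000)
phase 2: p=0.0954, T=0.295, ωT=0.939604, cosh=1.474876, sinh=1.084093; start (x,ẋ)=(0.156298, 0.836000) → end (x,ẋ)=(0.469762, 1.443274)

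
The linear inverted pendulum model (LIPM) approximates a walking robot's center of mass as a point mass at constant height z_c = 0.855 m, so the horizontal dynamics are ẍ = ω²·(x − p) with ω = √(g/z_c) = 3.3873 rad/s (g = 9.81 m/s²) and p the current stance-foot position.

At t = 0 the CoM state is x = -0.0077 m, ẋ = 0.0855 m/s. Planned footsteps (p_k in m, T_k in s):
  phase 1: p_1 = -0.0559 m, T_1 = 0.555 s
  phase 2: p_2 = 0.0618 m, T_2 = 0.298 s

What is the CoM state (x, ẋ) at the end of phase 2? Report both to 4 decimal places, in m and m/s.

x = 0.5398, ẋ = 1.7602

phase 1: p=-0.0559, T=0.555, ωT=1.879952, cosh=3.352892, sinh=3.200295; start (x,ẋ)=(-0.007700, 0.085500) → end (x,ẋ)=(0.186489, 0.809178)
phase 2: p=0.0618, T=0.298, ωT=1.009415, cosh=1.554214, sinh=1.189782; start (x,ẋ)=(0.186489, 0.809178) → end (x,ẋ)=(0.539816, 1.760151)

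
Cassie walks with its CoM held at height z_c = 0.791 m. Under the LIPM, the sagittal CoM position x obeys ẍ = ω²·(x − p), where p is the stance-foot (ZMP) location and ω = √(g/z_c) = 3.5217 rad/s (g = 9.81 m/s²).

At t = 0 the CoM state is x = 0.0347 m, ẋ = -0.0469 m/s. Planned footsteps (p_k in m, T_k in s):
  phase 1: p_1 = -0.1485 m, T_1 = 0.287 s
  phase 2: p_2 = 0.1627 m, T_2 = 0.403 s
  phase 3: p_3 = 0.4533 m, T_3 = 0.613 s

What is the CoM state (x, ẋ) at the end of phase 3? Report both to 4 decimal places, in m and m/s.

phase 1: p=-0.1485, T=0.287, ωT=1.010728, cosh=1.555777, sinh=1.191823; start (x,ẋ)=(0.034700, -0.046900) → end (x,ẋ)=(0.120646, 0.695969)
phase 2: p=0.1627, T=0.403, ωT=1.419245, cosh=2.187948, sinh=1.946051; start (x,ẋ)=(0.120646, 0.695969) → end (x,ẋ)=(0.455273, 1.234533)
phase 3: p=0.4533, T=0.613, ωT=2.158802, cosh=4.388110, sinh=4.272647; start (x,ẋ)=(0.455273, 1.234533) → end (x,ẋ)=(1.959737, 5.446959)

x = 1.9597, ẋ = 5.4470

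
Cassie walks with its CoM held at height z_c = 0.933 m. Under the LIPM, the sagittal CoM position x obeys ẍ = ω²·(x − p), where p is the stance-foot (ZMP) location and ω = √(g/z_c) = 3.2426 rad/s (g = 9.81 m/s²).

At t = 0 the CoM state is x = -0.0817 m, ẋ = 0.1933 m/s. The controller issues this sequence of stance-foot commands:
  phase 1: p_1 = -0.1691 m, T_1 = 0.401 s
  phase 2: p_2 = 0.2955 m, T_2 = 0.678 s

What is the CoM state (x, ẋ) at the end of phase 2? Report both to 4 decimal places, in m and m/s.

phase 1: p=-0.1691, T=0.401, ωT=1.300283, cosh=1.971394, sinh=1.698939; start (x,ẋ)=(-0.081700, 0.193300) → end (x,ẋ)=(0.104478, 0.862555)
phase 2: p=0.2955, T=0.678, ωT=2.198483, cosh=4.561151, sinh=4.450180; start (x,ẋ)=(0.104478, 0.862555) → end (x,ẋ)=(0.608001, 1.177771)

x = 0.6080, ẋ = 1.1778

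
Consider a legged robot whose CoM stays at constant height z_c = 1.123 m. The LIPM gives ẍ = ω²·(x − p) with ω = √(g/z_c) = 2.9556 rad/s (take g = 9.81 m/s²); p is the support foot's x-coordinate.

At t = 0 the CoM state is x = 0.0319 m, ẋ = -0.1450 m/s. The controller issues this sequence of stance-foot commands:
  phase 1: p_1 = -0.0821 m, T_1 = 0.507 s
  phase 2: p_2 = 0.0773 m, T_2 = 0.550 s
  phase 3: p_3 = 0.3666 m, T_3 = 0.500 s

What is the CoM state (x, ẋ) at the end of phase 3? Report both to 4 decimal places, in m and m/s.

phase 1: p=-0.0821, T=0.507, ωT=1.498489, cosh=2.349195, sinh=2.125728; start (x,ẋ)=(0.031900, -0.145000) → end (x,ẋ)=(0.081421, 0.375606)
phase 2: p=0.0773, T=0.550, ωT=1.625580, cosh=2.639081, sinh=2.442284; start (x,ẋ)=(0.081421, 0.375606) → end (x,ẋ)=(0.398549, 1.021004)
phase 3: p=0.3666, T=0.500, ωT=1.477800, cosh=2.305715, sinh=2.077576; start (x,ẋ)=(0.398549, 1.021004) → end (x,ẋ)=(1.157958, 2.550327)

x = 1.1580, ẋ = 2.5503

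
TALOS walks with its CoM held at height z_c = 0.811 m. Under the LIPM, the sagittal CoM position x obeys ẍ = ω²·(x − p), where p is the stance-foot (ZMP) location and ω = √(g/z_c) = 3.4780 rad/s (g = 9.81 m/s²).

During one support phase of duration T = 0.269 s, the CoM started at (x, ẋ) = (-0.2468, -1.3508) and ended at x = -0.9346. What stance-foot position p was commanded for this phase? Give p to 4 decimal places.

ωT = 3.4780·0.269 = 0.935582; cosh(ωT) = 1.470527, sinh(ωT) = 1.078169
x(T) = p + (x₀−p)·cosh(ωT) + (ẋ₀/ω)·sinh(ωT) ⇒ p·(1 − cosh) = x(T) − x₀·cosh − (ẋ₀/ω)·sinh
numerator   = -0.9346 − (-0.2468)·1.470527 − (-1.3508/3.4780)·1.078169 = -0.152930
denominator = 1 − 1.470527 = -0.470527
p = -0.152930 / -0.470527 = 0.3250

p = 0.3250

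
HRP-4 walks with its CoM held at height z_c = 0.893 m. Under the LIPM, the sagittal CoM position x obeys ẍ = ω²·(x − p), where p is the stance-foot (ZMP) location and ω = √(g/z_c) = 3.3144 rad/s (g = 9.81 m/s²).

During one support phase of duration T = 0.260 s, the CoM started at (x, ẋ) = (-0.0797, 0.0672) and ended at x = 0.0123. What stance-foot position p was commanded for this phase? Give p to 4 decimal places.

ωT = 3.3144·0.260 = 0.861744; cosh(ωT) = 1.394855, sinh(ωT) = 0.972430
x(T) = p + (x₀−p)·cosh(ωT) + (ẋ₀/ω)·sinh(ωT) ⇒ p·(1 − cosh) = x(T) − x₀·cosh − (ẋ₀/ω)·sinh
numerator   = 0.0123 − (-0.0797)·1.394855 − (0.0672/3.3144)·0.972430 = 0.103754
denominator = 1 − 1.394855 = -0.394855
p = 0.103754 / -0.394855 = -0.2628

p = -0.2628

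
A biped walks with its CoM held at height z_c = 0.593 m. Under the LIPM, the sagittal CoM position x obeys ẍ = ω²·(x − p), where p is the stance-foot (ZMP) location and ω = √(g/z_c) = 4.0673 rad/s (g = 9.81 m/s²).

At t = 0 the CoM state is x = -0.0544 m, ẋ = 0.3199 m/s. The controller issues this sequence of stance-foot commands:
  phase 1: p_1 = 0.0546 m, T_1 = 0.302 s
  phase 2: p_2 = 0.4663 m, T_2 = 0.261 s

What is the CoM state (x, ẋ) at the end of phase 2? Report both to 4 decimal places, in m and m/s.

x = -0.3593, ẋ = -2.7015

phase 1: p=0.0546, T=0.302, ωT=1.228325, cosh=1.854143, sinh=1.561360; start (x,ẋ)=(-0.054400, 0.319900) → end (x,ẋ)=(-0.024698, -0.099066)
phase 2: p=0.4663, T=0.261, ωT=1.061565, cosh=1.618403, sinh=1.272489; start (x,ẋ)=(-0.024698, -0.099066) → end (x,ẋ)=(-0.359326, -2.701536)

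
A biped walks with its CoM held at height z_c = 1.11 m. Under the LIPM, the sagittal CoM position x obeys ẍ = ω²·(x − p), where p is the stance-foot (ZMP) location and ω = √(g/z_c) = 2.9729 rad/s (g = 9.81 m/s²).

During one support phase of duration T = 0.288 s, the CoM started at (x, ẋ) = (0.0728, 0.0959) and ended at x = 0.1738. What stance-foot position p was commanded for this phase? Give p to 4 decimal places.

ωT = 2.9729·0.288 = 0.856195; cosh(ωT) = 1.389481, sinh(ωT) = 0.964706
x(T) = p + (x₀−p)·cosh(ωT) + (ẋ₀/ω)·sinh(ωT) ⇒ p·(1 − cosh) = x(T) − x₀·cosh − (ẋ₀/ω)·sinh
numerator   = 0.1738 − (0.0728)·1.389481 − (0.0959/2.9729)·0.964706 = 0.041526
denominator = 1 − 1.389481 = -0.389481
p = 0.041526 / -0.389481 = -0.1066

p = -0.1066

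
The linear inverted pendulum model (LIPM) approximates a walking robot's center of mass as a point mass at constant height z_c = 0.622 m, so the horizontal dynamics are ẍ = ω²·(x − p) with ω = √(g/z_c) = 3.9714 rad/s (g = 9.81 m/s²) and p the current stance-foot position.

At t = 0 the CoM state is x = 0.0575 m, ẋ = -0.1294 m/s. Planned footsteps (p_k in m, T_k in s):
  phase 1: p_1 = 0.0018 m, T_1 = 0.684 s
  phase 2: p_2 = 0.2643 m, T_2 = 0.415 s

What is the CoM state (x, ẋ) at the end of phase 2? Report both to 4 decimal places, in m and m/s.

x = 0.4661, ẋ = 0.9977

phase 1: p=0.0018, T=0.684, ωT=2.716438, cosh=7.596225, sinh=7.530115; start (x,ẋ)=(0.057500, -0.129400) → end (x,ẋ)=(0.179556, 0.682763)
phase 2: p=0.2643, T=0.415, ωT=1.648131, cosh=2.694833, sinh=2.502424; start (x,ẋ)=(0.179556, 0.682763) → end (x,ẋ)=(0.466146, 0.997737)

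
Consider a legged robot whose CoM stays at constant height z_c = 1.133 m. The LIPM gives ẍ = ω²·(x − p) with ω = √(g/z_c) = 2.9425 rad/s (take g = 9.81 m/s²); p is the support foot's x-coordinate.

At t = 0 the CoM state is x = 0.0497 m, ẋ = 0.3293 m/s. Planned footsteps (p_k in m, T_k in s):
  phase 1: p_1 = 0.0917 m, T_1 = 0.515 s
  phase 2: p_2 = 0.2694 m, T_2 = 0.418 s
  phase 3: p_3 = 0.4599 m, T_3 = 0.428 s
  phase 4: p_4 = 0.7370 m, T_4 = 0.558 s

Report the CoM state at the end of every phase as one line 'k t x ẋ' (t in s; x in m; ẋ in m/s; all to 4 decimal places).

1 0.5150 0.2339 0.5179
2 0.9330 0.4788 0.7980
3 1.3610 0.9351 1.6091
4 1.9190 2.6272 5.7607

phase 1: p=0.0917, T=0.515, ωT=1.515387, cosh=2.385454, sinh=2.165731; start (x,ẋ)=(0.049700, 0.329300) → end (x,ẋ)=(0.233881, 0.517878)
phase 2: p=0.2694, T=0.418, ωT=1.229965, cosh=1.856706, sinh=1.564403; start (x,ẋ)=(0.233881, 0.517878) → end (x,ẋ)=(0.478786, 0.798046)
phase 3: p=0.4599, T=0.428, ωT=1.259390, cosh=1.903549, sinh=1.619722; start (x,ẋ)=(0.478786, 0.798046) → end (x,ẋ)=(0.935142, 1.609134)
phase 4: p=0.7370, T=0.558, ωT=1.641915, cosh=2.679330, sinh=2.485721; start (x,ẋ)=(0.935142, 1.609134) → end (x,ẋ)=(2.627228, 5.760658)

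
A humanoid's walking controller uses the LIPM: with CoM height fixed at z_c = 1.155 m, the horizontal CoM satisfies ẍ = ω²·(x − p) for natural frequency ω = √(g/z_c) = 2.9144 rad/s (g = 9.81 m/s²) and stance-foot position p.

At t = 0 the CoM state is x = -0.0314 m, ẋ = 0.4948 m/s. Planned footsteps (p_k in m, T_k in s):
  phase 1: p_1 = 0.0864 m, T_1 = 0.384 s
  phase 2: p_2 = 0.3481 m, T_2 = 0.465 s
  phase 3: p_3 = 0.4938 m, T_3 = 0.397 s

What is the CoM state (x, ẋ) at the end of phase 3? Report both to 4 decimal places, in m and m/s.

x = -0.4075, ẋ = -2.4091

phase 1: p=0.0864, T=0.384, ωT=1.119130, cosh=1.694376, sinh=1.367812; start (x,ẋ)=(-0.031400, 0.494800) → end (x,ẋ)=(0.119026, 0.368785)
phase 2: p=0.3481, T=0.465, ωT=1.355196, cosh=2.067709, sinh=1.809812; start (x,ẋ)=(0.119026, 0.368785) → end (x,ẋ)=(0.103454, -0.445712)
phase 3: p=0.4938, T=0.397, ωT=1.157017, cosh=1.747427, sinh=1.433004; start (x,ẋ)=(0.103454, -0.445712) → end (x,ẋ)=(-0.407457, -2.409069)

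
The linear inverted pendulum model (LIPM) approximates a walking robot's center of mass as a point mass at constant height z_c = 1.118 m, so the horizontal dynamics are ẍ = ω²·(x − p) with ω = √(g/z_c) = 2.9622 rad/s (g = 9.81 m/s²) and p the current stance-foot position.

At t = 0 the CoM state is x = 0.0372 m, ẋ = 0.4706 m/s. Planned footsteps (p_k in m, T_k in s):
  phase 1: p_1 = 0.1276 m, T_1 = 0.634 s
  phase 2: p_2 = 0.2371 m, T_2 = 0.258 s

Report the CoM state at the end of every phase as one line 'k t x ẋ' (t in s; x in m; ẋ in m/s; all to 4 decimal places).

phase 1: p=0.1276, T=0.634, ωT=1.878035, cosh=3.346764, sinh=3.193874; start (x,ẋ)=(0.037200, 0.470600) → end (x,ẋ)=(0.332458, 0.719723)
phase 2: p=0.2371, T=0.258, ωT=0.764248, cosh=1.306531, sinh=0.840847; start (x,ẋ)=(0.332458, 0.719723) → end (x,ẋ)=(0.565988, 1.177854)

1 0.6340 0.3325 0.7197
2 0.8920 0.5660 1.1779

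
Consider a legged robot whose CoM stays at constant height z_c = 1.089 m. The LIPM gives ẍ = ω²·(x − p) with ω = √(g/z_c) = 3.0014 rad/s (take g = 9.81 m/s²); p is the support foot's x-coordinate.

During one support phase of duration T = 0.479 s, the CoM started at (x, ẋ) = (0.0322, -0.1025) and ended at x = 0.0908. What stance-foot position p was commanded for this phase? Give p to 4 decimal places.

p = -0.0711

ωT = 3.0014·0.479 = 1.437671; cosh(ωT) = 2.224178, sinh(ωT) = 1.986698
x(T) = p + (x₀−p)·cosh(ωT) + (ẋ₀/ω)·sinh(ωT) ⇒ p·(1 − cosh) = x(T) − x₀·cosh − (ẋ₀/ω)·sinh
numerator   = 0.0908 − (0.0322)·2.224178 − (-0.1025/3.0014)·1.986698 = 0.087029
denominator = 1 − 2.224178 = -1.224178
p = 0.087029 / -1.224178 = -0.0711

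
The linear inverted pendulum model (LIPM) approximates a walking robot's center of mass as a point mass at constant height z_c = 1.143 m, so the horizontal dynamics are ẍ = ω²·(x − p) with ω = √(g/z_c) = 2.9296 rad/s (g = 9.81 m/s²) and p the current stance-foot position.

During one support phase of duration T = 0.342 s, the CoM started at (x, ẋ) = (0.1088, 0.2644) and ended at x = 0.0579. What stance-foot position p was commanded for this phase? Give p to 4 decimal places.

ωT = 2.9296·0.342 = 1.001923; cosh(ωT) = 1.545344, sinh(ωT) = 1.178171
x(T) = p + (x₀−p)·cosh(ωT) + (ẋ₀/ω)·sinh(ωT) ⇒ p·(1 − cosh) = x(T) − x₀·cosh − (ẋ₀/ω)·sinh
numerator   = 0.0579 − (0.1088)·1.545344 − (0.2644/2.9296)·1.178171 = -0.216565
denominator = 1 − 1.545344 = -0.545344
p = -0.216565 / -0.545344 = 0.3971

p = 0.3971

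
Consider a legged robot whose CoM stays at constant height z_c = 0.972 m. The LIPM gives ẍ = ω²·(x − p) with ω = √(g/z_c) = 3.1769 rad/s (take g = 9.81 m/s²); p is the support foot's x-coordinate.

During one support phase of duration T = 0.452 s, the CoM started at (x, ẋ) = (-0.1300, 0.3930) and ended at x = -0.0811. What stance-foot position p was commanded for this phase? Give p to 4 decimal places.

ωT = 3.1769·0.452 = 1.435959; cosh(ωT) = 2.220780, sinh(ωT) = 1.982893
x(T) = p + (x₀−p)·cosh(ωT) + (ẋ₀/ω)·sinh(ωT) ⇒ p·(1 − cosh) = x(T) − x₀·cosh − (ẋ₀/ω)·sinh
numerator   = -0.0811 − (-0.1300)·2.220780 − (0.3930/3.1769)·1.982893 = -0.037693
denominator = 1 − 2.220780 = -1.220780
p = -0.037693 / -1.220780 = 0.0309

p = 0.0309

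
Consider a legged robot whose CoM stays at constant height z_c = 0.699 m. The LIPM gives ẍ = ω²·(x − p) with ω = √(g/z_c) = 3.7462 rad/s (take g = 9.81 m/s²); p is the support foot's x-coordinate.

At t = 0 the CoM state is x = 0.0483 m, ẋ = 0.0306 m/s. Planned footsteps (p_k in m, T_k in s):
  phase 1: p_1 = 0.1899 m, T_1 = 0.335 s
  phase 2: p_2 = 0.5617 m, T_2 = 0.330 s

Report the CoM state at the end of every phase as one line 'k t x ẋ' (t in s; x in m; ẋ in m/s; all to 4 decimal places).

1 0.3350 -0.0655 -0.7967
2 0.6650 -0.9442 -5.1902

phase 1: p=0.1899, T=0.335, ωT=1.254977, cosh=1.896420, sinh=1.611338; start (x,ẋ)=(0.048300, 0.030600) → end (x,ẋ)=(-0.065471, -0.796723)
phase 2: p=0.5617, T=0.330, ωT=1.236246, cosh=1.866569, sinh=1.576096; start (x,ẋ)=(-0.065471, -0.796723) → end (x,ẋ)=(-0.944155, -5.190191)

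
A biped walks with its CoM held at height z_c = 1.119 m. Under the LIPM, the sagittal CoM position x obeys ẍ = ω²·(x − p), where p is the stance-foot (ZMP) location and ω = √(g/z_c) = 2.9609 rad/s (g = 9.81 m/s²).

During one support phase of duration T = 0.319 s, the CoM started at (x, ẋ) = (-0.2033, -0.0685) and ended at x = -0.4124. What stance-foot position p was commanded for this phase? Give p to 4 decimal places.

p = 0.1795

ωT = 2.9609·0.319 = 0.944527; cosh(ωT) = 1.480230, sinh(ωT) = 1.091367
x(T) = p + (x₀−p)·cosh(ωT) + (ẋ₀/ω)·sinh(ωT) ⇒ p·(1 − cosh) = x(T) − x₀·cosh − (ẋ₀/ω)·sinh
numerator   = -0.4124 − (-0.2033)·1.480230 − (-0.0685/2.9609)·1.091367 = -0.086221
denominator = 1 − 1.480230 = -0.480230
p = -0.086221 / -0.480230 = 0.1795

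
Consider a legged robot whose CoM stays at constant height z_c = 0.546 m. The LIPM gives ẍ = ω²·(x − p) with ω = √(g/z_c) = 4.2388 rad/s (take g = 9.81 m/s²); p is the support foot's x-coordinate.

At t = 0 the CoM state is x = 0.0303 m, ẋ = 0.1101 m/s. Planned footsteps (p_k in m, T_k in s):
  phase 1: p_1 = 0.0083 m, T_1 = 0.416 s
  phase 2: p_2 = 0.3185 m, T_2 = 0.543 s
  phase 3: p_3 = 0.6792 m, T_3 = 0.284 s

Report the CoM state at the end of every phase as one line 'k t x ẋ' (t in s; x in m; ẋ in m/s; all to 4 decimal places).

phase 1: p=0.0083, T=0.416, ωT=1.763341, cosh=3.001680, sinh=2.830209; start (x,ẋ)=(0.030300, 0.110100) → end (x,ẋ)=(0.147850, 0.594412)
phase 2: p=0.3185, T=0.543, ωT=2.301668, cosh=5.045464, sinh=4.945373; start (x,ẋ)=(0.147850, 0.594412) → end (x,ẋ)=(0.150986, -0.578162)
phase 3: p=0.6792, T=0.284, ωT=1.203819, cosh=1.816434, sinh=1.516388; start (x,ẋ)=(0.150986, -0.578162) → end (x,ẋ)=(-0.487098, -4.445377)

1 0.4160 0.1478 0.5944
2 0.9590 0.1510 -0.5782
3 1.2430 -0.4871 -4.4454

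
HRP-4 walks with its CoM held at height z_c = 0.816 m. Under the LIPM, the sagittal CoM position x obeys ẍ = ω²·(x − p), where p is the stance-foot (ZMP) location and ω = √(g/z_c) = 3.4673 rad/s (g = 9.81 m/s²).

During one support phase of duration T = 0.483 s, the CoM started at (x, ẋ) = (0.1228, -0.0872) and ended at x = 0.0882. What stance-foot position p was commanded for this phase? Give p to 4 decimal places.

p = 0.1057

ωT = 3.4673·0.483 = 1.674706; cosh(ωT) = 2.762294, sinh(ωT) = 2.574931
x(T) = p + (x₀−p)·cosh(ωT) + (ẋ₀/ω)·sinh(ωT) ⇒ p·(1 − cosh) = x(T) − x₀·cosh − (ẋ₀/ω)·sinh
numerator   = 0.0882 − (0.1228)·2.762294 − (-0.0872/3.4673)·2.574931 = -0.186252
denominator = 1 − 2.762294 = -1.762294
p = -0.186252 / -1.762294 = 0.1057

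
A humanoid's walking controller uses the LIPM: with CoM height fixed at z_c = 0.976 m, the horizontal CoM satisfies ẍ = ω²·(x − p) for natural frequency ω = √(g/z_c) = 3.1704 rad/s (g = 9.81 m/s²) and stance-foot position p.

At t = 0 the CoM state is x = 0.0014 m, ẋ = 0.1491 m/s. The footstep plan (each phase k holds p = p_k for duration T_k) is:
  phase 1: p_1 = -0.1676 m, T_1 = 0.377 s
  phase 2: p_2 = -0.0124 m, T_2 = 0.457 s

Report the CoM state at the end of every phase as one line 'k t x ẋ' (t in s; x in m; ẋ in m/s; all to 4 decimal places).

phase 1: p=-0.1676, T=0.377, ωT=1.195241, cosh=1.803492, sinh=1.500861; start (x,ẋ)=(0.001400, 0.149100) → end (x,ẋ)=(0.207774, 1.073058)
phase 2: p=-0.0124, T=0.457, ωT=1.448873, cosh=2.246573, sinh=2.011738; start (x,ẋ)=(0.207774, 1.073058) → end (x,ẋ)=(1.163133, 3.814977)

1 0.3770 0.2078 1.0731
2 0.8340 1.1631 3.8150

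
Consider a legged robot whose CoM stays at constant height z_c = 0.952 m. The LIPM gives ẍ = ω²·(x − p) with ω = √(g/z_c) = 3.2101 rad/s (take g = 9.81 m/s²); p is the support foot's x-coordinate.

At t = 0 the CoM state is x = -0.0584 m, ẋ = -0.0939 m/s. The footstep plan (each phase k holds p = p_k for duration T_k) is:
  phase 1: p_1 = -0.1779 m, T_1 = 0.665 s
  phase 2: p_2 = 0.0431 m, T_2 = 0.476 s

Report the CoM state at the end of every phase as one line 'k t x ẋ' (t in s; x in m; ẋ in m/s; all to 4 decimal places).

phase 1: p=-0.1779, T=0.665, ωT=2.134717, cosh=4.286464, sinh=4.168186; start (x,ẋ)=(-0.058400, -0.093900) → end (x,ẋ)=(0.212407, 1.196446)
phase 2: p=0.0431, T=0.476, ωT=1.528008, cosh=2.412976, sinh=2.196009; start (x,ẋ)=(0.212407, 1.196446) → end (x,ẋ)=(1.270115, 4.080510)

1 0.6650 0.2124 1.1964
2 1.1410 1.2701 4.0805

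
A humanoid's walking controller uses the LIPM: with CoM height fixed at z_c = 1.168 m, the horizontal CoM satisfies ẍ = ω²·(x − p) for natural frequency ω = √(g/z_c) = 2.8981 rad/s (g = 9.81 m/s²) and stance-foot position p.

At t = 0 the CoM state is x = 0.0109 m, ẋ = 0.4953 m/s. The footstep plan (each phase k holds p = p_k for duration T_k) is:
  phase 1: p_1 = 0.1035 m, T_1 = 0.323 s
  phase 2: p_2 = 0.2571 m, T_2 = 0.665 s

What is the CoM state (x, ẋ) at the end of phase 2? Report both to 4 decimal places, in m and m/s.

phase 1: p=0.1035, T=0.323, ωT=0.936086, cosh=1.471071, sinh=1.078911; start (x,ẋ)=(0.010900, 0.495300) → end (x,ẋ)=(0.151670, 0.439080)
phase 2: p=0.2571, T=0.665, ωT=1.927237, cosh=3.508024, sinh=3.362474; start (x,ẋ)=(0.151670, 0.439080) → end (x,ẋ)=(0.396686, 0.512914)

x = 0.3967, ẋ = 0.5129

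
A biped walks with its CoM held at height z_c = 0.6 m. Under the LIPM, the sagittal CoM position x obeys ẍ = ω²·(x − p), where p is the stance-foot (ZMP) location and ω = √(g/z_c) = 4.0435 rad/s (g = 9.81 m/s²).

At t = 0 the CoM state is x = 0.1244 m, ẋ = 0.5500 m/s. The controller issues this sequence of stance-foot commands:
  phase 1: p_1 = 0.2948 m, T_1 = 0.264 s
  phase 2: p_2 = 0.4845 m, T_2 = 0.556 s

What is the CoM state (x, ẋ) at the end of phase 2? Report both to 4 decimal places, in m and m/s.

phase 1: p=0.2948, T=0.264, ωT=1.067484, cosh=1.625963, sinh=1.282091; start (x,ẋ)=(0.124400, 0.550000) → end (x,ẋ)=(0.192127, 0.010903)
phase 2: p=0.4845, T=0.556, ωT=2.248186, cosh=4.788066, sinh=4.682475; start (x,ẋ)=(0.192127, 0.010903) → end (x,ẋ)=(-0.902775, -5.483467)

x = -0.9028, ẋ = -5.4835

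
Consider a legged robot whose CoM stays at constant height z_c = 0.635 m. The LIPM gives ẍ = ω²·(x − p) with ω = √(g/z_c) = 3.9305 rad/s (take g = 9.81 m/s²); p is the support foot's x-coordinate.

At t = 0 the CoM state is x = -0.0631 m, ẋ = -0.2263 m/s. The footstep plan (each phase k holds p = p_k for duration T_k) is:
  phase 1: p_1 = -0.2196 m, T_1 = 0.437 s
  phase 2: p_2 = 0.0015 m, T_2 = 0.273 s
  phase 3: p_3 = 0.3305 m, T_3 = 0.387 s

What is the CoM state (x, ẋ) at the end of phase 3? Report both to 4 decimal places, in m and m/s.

x = 1.7436, ẋ = 5.8902

phase 1: p=-0.2196, T=0.437, ωT=1.717629, cosh=2.875396, sinh=2.695905; start (x,ẋ)=(-0.063100, -0.226300) → end (x,ẋ)=(0.075182, 1.007611)
phase 2: p=0.0015, T=0.273, ωT=1.073027, cosh=1.633094, sinh=1.291122; start (x,ẋ)=(0.075182, 1.007611) → end (x,ẋ)=(0.452818, 2.019441)
phase 3: p=0.3305, T=0.387, ωT=1.521103, cosh=2.397872, sinh=2.179401; start (x,ẋ)=(0.452818, 2.019441) → end (x,ẋ)=(1.743551, 5.890150)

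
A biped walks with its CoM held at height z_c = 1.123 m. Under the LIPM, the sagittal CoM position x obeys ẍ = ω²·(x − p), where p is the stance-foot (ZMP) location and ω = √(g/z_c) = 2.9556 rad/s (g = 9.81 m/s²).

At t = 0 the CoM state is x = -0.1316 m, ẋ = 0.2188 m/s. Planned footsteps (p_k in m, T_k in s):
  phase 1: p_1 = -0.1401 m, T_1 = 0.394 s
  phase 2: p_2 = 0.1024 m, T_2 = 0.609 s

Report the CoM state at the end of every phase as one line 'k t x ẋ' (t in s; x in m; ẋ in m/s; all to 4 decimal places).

1 0.3940 -0.0181 0.4210
2 1.0030 0.1471 0.2605

phase 1: p=-0.1401, T=0.394, ωT=1.164506, cosh=1.758209, sinh=1.446132; start (x,ẋ)=(-0.131600, 0.218800) → end (x,ẋ)=(-0.018100, 0.421027)
phase 2: p=0.1024, T=0.609, ωT=1.799960, cosh=3.107357, sinh=2.942051; start (x,ẋ)=(-0.018100, 0.421027) → end (x,ẋ)=(0.147062, 0.260473)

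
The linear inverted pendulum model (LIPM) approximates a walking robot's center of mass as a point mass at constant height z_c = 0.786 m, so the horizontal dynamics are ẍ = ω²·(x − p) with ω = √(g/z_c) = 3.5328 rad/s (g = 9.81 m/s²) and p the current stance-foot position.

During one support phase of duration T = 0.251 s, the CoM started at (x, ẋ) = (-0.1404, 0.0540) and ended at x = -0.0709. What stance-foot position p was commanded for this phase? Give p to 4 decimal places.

p = -0.2693

ωT = 3.5328·0.251 = 0.886733; cosh(ωT) = 1.419593, sinh(ωT) = 1.007593
x(T) = p + (x₀−p)·cosh(ωT) + (ẋ₀/ω)·sinh(ωT) ⇒ p·(1 − cosh) = x(T) − x₀·cosh − (ẋ₀/ω)·sinh
numerator   = -0.0709 − (-0.1404)·1.419593 − (0.0540/3.5328)·1.007593 = 0.113009
denominator = 1 − 1.419593 = -0.419593
p = 0.113009 / -0.419593 = -0.2693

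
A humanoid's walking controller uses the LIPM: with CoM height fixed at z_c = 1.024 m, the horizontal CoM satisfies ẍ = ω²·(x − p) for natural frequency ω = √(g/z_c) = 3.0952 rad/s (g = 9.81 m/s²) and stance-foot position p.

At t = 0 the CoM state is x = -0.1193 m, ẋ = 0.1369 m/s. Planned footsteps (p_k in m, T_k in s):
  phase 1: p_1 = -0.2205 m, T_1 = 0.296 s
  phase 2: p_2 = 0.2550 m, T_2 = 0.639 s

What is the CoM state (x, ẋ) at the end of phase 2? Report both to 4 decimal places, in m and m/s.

x = -0.1809, ẋ = -1.1554

phase 1: p=-0.2205, T=0.296, ωT=0.916179, cosh=1.449883, sinh=1.049838; start (x,ẋ)=(-0.119300, 0.136900) → end (x,ẋ)=(-0.027338, 0.527334)
phase 2: p=0.2550, T=0.639, ωT=1.977833, cosh=3.682716, sinh=3.544347; start (x,ẋ)=(-0.027338, 0.527334) → end (x,ẋ)=(-0.180914, -1.155354)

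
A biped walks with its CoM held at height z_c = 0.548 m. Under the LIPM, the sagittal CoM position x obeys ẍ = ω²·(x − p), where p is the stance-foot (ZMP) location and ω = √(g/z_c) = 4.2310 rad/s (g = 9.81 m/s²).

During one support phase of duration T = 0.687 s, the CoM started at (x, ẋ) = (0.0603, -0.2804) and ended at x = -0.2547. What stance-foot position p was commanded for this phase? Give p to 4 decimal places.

ωT = 4.2310·0.687 = 2.906697; cosh(ωT) = 9.175461, sinh(ωT) = 9.120805
x(T) = p + (x₀−p)·cosh(ωT) + (ẋ₀/ω)·sinh(ωT) ⇒ p·(1 − cosh) = x(T) − x₀·cosh − (ẋ₀/ω)·sinh
numerator   = -0.2547 − (0.0603)·9.175461 − (-0.2804/4.2310)·9.120805 = -0.203519
denominator = 1 − 9.175461 = -8.175461
p = -0.203519 / -8.175461 = 0.0249

p = 0.0249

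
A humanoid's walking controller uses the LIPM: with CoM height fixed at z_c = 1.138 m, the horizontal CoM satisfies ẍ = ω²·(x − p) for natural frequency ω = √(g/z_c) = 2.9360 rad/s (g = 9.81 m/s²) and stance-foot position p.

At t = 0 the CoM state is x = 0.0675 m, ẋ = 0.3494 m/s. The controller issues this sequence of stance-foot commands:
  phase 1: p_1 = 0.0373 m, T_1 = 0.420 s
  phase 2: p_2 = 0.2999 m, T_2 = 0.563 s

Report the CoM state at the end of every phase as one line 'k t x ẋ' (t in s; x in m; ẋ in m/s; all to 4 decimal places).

1 0.4200 0.2804 0.7897
2 0.9830 0.9237 1.9936

phase 1: p=0.0373, T=0.420, ωT=1.233120, cosh=1.861651, sinh=1.570269; start (x,ẋ)=(0.067500, 0.349400) → end (x,ẋ)=(0.280392, 0.789692)
phase 2: p=0.2999, T=0.563, ωT=1.652968, cosh=2.706969, sinh=2.515488; start (x,ẋ)=(0.280392, 0.789692) → end (x,ẋ)=(0.923681, 1.993600)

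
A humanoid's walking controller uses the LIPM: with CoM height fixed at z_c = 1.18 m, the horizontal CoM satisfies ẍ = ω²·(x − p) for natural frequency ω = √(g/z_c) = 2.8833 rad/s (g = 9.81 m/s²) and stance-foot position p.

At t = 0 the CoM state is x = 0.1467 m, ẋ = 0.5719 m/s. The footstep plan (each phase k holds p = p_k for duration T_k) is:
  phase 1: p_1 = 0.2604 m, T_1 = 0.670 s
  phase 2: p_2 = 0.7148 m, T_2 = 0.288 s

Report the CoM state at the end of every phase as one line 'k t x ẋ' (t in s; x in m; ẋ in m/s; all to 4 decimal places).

phase 1: p=0.2604, T=0.670, ωT=1.931811, cosh=3.523442, sinh=3.378556; start (x,ẋ)=(0.146700, 0.571900) → end (x,ẋ)=(0.529918, 0.907460)
phase 2: p=0.7148, T=0.288, ωT=0.830390, cosh=1.365047, sinh=0.929168; start (x,ẋ)=(0.529918, 0.907460) → end (x,ẋ)=(0.754865, 0.743415)

1 0.6700 0.5299 0.9075
2 0.9580 0.7549 0.7434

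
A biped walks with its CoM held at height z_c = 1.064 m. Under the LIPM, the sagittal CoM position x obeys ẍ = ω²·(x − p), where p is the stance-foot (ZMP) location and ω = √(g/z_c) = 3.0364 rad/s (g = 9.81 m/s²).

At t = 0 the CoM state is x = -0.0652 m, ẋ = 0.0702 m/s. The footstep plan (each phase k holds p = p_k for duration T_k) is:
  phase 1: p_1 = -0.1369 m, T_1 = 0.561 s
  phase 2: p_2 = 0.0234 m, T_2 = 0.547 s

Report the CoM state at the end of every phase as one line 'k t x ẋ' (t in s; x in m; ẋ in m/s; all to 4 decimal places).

phase 1: p=-0.1369, T=0.561, ωT=1.703420, cosh=2.837381, sinh=2.655321; start (x,ẋ)=(-0.065200, 0.070200) → end (x,ẋ)=(0.127930, 0.777274)
phase 2: p=0.0234, T=0.547, ωT=1.660911, cosh=2.727035, sinh=2.537069; start (x,ẋ)=(0.127930, 0.777274) → end (x,ẋ)=(0.957909, 2.924904)

1 0.5610 0.1279 0.7773
2 1.1080 0.9579 2.9249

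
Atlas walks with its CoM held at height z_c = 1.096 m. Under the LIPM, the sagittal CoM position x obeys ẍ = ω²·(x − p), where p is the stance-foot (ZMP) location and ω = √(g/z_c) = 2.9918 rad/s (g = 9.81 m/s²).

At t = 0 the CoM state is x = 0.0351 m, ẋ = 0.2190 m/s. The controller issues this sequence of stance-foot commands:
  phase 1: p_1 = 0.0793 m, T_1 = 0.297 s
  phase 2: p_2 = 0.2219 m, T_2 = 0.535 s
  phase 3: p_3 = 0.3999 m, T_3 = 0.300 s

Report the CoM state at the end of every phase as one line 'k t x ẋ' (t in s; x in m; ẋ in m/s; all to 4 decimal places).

phase 1: p=0.0793, T=0.297, ωT=0.888565, cosh=1.421441, sinh=1.010196; start (x,ẋ)=(0.035100, 0.219000) → end (x,ẋ)=(0.090419, 0.177710)
phase 2: p=0.2219, T=0.535, ωT=1.600613, cosh=2.578921, sinh=2.377148; start (x,ẋ)=(0.090419, 0.177710) → end (x,ẋ)=(0.024020, -0.476789)
phase 3: p=0.3999, T=0.300, ωT=0.897540, cosh=1.430565, sinh=1.022994; start (x,ẋ)=(0.024020, -0.476789) → end (x,ẋ)=(-0.300850, -1.832494)

1 0.2970 0.0904 0.1777
2 0.8320 0.0240 -0.4768
3 1.1320 -0.3009 -1.8325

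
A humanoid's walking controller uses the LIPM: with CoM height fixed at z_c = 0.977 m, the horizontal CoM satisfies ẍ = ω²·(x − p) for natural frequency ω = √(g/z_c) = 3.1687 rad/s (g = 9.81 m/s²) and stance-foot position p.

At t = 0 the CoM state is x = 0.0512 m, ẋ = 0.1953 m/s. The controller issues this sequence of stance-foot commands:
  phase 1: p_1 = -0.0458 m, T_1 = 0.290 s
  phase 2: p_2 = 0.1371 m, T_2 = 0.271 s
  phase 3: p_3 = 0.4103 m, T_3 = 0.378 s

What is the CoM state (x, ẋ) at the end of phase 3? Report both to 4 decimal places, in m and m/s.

phase 1: p=-0.0458, T=0.290, ωT=0.918923, cosh=1.452769, sinh=1.053820; start (x,ẋ)=(0.051200, 0.195300) → end (x,ẋ)=(0.160070, 0.607632)
phase 2: p=0.1371, T=0.271, ωT=0.858718, cosh=1.391919, sinh=0.968214; start (x,ẋ)=(0.160070, 0.607632) → end (x,ẋ)=(0.354738, 0.916246)
phase 3: p=0.4103, T=0.378, ωT=1.197769, cosh=1.807292, sinh=1.505425; start (x,ẋ)=(0.354738, 0.916246) → end (x,ẋ)=(0.745184, 1.390877)

x = 0.7452, ẋ = 1.3909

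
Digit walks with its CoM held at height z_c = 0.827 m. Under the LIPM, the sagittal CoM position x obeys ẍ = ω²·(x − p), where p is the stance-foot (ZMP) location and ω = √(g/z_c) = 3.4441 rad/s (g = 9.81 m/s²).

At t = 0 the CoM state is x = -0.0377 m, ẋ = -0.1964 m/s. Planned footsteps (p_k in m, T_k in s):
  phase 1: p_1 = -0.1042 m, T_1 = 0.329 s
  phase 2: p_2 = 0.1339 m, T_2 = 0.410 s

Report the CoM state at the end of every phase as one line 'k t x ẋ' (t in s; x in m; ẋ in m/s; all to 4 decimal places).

1 0.3290 -0.0696 -0.0178
2 0.7390 -0.3185 -1.3918

phase 1: p=-0.1042, T=0.329, ωT=1.133109, cosh=1.713663, sinh=1.391633; start (x,ẋ)=(-0.037700, -0.196400) → end (x,ẋ)=(-0.069599, -0.017834)
phase 2: p=0.1339, T=0.410, ωT=1.412081, cosh=2.174062, sinh=1.930426; start (x,ẋ)=(-0.069599, -0.017834) → end (x,ẋ)=(-0.318516, -1.391754)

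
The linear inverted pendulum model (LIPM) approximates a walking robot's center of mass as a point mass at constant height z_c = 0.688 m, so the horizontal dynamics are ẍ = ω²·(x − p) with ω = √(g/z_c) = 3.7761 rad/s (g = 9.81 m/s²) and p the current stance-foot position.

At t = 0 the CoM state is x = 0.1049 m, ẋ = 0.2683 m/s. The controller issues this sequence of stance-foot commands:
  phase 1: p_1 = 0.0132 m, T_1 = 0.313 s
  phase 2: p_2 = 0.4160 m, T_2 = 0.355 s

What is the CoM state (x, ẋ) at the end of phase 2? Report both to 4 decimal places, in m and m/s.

x = 0.6084, ẋ = 1.1184

phase 1: p=0.0132, T=0.313, ωT=1.181919, cosh=1.783658, sinh=1.476968; start (x,ẋ)=(0.104900, 0.268300) → end (x,ẋ)=(0.281703, 0.989983)
phase 2: p=0.4160, T=0.355, ωT=1.340515, cosh=2.041362, sinh=1.779651; start (x,ẋ)=(0.281703, 0.989983) → end (x,ẋ)=(0.608424, 1.118420)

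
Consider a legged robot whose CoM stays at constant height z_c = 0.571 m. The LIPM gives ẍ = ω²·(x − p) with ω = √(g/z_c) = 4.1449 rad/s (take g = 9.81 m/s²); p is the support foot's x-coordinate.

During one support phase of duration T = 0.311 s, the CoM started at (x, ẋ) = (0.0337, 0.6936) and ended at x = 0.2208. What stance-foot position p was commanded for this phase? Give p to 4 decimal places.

ωT = 4.1449·0.311 = 1.289064; cosh(ωT) = 1.952458, sinh(ωT) = 1.676929
x(T) = p + (x₀−p)·cosh(ωT) + (ẋ₀/ω)·sinh(ωT) ⇒ p·(1 − cosh) = x(T) − x₀·cosh − (ẋ₀/ω)·sinh
numerator   = 0.2208 − (0.0337)·1.952458 − (0.6936/4.1449)·1.676929 = -0.125612
denominator = 1 − 1.952458 = -0.952458
p = -0.125612 / -0.952458 = 0.1319

p = 0.1319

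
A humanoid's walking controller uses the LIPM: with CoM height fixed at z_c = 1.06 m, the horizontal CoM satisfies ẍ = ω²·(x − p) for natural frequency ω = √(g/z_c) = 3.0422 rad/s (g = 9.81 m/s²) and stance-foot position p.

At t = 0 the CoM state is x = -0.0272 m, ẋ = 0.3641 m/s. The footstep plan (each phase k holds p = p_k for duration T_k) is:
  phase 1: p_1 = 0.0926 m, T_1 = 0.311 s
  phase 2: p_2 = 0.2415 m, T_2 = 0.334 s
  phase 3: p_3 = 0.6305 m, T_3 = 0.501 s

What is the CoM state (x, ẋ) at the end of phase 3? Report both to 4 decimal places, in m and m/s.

x = -1.2605, ẋ = -5.4371

phase 1: p=0.0926, T=0.311, ωT=0.946124, cosh=1.481975, sinh=1.093732; start (x,ẋ)=(-0.027200, 0.364100) → end (x,ẋ)=(0.045961, 0.140970)
phase 2: p=0.2415, T=0.334, ωT=1.016095, cosh=1.562196, sinh=1.200190; start (x,ẋ)=(0.045961, 0.140970) → end (x,ẋ)=(-0.008356, -0.493733)
phase 3: p=0.6305, T=0.501, ωT=1.524142, cosh=2.404506, sinh=2.186698; start (x,ẋ)=(-0.008356, -0.493733) → end (x,ẋ)=(-1.260523, -5.437093)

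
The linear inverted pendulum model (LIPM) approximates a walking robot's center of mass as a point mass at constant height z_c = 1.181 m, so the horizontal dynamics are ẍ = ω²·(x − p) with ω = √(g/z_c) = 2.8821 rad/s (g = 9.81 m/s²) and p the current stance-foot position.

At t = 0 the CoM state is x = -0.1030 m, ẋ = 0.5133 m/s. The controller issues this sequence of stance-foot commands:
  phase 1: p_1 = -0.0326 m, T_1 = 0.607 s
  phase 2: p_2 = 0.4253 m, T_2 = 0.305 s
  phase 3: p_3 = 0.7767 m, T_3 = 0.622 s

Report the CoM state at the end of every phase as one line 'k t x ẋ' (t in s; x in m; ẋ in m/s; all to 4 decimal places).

phase 1: p=-0.0326, T=0.607, ωT=1.749435, cosh=2.962611, sinh=2.788739; start (x,ẋ)=(-0.103000, 0.513300) → end (x,ẋ)=(0.255505, 0.954874)
phase 2: p=0.4253, T=0.305, ωT=0.879040, cosh=1.411884, sinh=0.996703; start (x,ẋ)=(0.255505, 0.954874) → end (x,ẋ)=(0.515788, 0.860417)
phase 3: p=0.7767, T=0.622, ωT=1.792666, cosh=3.085979, sinh=2.919464; start (x,ẋ)=(0.515788, 0.860417) → end (x,ẋ)=(0.843103, 0.459869)

1 0.6070 0.2555 0.9549
2 0.9120 0.5158 0.8604
3 1.5340 0.8431 0.4599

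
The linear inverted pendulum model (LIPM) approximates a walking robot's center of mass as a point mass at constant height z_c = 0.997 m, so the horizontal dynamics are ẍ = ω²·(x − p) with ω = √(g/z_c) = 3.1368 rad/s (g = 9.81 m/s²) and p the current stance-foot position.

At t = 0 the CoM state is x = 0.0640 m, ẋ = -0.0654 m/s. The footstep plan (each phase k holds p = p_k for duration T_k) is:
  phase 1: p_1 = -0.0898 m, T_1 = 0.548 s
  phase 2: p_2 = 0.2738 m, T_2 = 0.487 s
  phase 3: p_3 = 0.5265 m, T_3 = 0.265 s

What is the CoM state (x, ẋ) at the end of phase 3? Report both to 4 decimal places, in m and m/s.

x = 2.1656, ẋ = 5.5853

phase 1: p=-0.0898, T=0.548, ωT=1.718966, cosh=2.879005, sinh=2.699754; start (x,ẋ)=(0.064000, -0.065400) → end (x,ẋ)=(0.296703, 1.114182)
phase 2: p=0.2738, T=0.487, ωT=1.527622, cosh=2.412129, sinh=2.195077; start (x,ẋ)=(0.296703, 1.114182) → end (x,ẋ)=(1.108730, 2.845250)
phase 3: p=0.5265, T=0.265, ωT=0.831252, cosh=1.365848, sinh=0.930344; start (x,ẋ)=(1.108730, 2.845250) → end (x,ẋ)=(2.165611, 5.585302)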